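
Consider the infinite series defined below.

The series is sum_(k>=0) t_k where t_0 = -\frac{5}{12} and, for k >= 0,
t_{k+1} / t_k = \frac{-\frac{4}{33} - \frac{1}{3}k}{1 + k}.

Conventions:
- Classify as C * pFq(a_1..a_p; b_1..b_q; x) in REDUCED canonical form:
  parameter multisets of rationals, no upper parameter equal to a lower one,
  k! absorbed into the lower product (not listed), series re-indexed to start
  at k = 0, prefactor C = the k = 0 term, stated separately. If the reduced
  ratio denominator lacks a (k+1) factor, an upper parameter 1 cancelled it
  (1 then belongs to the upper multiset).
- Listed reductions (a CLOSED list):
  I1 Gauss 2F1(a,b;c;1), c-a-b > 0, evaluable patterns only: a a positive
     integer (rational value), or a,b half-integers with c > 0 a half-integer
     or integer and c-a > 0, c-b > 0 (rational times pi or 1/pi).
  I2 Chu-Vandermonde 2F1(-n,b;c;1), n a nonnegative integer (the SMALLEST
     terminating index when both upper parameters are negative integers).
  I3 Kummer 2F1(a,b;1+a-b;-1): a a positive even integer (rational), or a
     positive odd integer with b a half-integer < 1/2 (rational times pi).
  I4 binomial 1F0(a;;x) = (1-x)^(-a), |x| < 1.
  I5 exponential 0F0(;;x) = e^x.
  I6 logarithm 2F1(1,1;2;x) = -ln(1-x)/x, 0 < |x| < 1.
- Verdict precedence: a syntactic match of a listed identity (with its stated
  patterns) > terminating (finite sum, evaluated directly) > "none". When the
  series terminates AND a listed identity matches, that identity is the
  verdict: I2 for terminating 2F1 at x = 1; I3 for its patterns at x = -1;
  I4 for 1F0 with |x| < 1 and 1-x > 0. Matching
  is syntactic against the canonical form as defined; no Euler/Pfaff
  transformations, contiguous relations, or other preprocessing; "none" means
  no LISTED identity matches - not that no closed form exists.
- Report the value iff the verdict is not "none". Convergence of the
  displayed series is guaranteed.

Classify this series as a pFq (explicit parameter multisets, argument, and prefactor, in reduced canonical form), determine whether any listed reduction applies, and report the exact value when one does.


x = -\frac{1}{3} here; the reduced form reads 1F0, upper {\frac{4}{11}}, lower {-}, C = -\frac{5}{12}. Verdict: the I4 binomial reduction matches (the 1F0 binomial series: exponent -4/11, x = -\frac{1}{3}). Its exact value is \left(-\frac{5}{12}\right) \cdot \left(\frac{4}{3}\right)^{-\frac{4}{11}}.

Structural cue: t_0 being -\frac{5}{12}, factor the ratio over Q (C = -5/12, x = -1/3): negated roots = parameters.
Consecutive-term ratio: r(k) = -\frac{1}{3} * (k+\frac{4}{11}) / [(k+1)] - rational; roots negated = parameters, x = -\frac{1}{3}, C = -\frac{5}{12}.


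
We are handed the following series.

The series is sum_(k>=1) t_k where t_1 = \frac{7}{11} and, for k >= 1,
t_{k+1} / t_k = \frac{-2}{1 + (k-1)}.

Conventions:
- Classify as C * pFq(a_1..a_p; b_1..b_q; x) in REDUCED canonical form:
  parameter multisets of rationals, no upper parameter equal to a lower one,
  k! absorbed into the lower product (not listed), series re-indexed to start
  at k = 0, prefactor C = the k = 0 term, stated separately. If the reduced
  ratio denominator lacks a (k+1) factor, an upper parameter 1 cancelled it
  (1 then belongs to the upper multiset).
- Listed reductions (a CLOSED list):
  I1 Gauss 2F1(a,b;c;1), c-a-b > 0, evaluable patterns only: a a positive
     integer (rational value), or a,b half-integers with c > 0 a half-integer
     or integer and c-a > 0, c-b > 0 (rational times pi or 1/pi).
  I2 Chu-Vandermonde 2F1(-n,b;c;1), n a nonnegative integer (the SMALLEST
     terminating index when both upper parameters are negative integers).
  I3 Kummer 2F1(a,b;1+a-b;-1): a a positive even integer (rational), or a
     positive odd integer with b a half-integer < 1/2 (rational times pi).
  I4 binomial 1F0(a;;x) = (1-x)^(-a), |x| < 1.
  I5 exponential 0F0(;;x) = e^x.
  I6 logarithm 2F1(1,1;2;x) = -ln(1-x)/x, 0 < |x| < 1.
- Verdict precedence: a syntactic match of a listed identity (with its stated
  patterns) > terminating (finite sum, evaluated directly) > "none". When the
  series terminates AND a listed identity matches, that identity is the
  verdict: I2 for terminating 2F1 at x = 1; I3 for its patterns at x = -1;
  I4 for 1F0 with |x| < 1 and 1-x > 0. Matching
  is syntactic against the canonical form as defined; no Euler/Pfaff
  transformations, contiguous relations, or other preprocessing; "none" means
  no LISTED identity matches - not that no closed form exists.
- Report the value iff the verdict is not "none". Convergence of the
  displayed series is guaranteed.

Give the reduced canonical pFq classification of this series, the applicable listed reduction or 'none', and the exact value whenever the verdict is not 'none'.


This is \frac{7}{11} * 0F0(-; -; -2) in reduced canonical form. Verdict: the exponential series (I5) applies (the 0F0 exponential series at x = -2). Sum: \frac{7}{11} \cdot e^{-2}.

Key observation: from the first term \frac{7}{11}: factor the ratio over Q (C = 7/11): negated roots = parameters.
Term ratio: r(k) = -2 * 1 / [(k+1)] - rational; roots negated = parameters, x = -2, C = \frac{7}{11}.


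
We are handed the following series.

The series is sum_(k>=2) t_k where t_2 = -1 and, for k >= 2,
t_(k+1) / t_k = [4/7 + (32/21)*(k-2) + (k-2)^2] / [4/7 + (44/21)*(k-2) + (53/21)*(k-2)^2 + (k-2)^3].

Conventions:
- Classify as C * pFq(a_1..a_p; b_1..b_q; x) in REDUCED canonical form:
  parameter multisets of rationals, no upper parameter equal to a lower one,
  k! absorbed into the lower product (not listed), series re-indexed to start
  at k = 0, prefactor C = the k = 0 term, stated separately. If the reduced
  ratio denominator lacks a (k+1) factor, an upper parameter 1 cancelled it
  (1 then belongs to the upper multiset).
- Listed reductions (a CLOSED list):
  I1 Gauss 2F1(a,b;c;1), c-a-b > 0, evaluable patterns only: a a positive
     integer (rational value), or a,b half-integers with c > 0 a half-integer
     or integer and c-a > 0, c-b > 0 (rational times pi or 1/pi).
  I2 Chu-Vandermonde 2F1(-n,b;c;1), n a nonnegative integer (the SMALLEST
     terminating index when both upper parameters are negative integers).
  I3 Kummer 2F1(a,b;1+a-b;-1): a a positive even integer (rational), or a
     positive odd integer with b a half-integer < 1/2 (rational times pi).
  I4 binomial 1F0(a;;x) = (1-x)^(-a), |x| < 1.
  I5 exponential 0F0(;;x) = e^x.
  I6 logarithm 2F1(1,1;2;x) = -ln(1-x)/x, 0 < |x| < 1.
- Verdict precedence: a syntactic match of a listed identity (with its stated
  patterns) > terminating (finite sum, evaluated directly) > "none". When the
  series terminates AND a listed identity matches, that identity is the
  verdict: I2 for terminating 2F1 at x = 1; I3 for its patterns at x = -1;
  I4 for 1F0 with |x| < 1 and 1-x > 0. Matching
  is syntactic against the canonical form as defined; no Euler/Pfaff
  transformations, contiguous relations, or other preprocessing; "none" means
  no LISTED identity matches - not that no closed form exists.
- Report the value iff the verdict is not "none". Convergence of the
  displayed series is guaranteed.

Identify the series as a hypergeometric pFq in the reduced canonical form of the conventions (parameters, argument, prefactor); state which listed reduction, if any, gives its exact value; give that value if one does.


First insight: t_0 = -1 here, and the ratio is unreduced: k + 2/3 divides both sides (C = -1, x = 1).
Term ratio: r(k) = 1 * 1 / [(k+1)] ; factor over Q: parameters, x = 1, and C = -1.

Reduced: x = 1, 0F0, upper = {-}, lower = {-}, C = -1. Verdict: the exponential series (I5) matches (the 0F0 exponential series at x = 1). Its exact value is (-1) * e^(1).


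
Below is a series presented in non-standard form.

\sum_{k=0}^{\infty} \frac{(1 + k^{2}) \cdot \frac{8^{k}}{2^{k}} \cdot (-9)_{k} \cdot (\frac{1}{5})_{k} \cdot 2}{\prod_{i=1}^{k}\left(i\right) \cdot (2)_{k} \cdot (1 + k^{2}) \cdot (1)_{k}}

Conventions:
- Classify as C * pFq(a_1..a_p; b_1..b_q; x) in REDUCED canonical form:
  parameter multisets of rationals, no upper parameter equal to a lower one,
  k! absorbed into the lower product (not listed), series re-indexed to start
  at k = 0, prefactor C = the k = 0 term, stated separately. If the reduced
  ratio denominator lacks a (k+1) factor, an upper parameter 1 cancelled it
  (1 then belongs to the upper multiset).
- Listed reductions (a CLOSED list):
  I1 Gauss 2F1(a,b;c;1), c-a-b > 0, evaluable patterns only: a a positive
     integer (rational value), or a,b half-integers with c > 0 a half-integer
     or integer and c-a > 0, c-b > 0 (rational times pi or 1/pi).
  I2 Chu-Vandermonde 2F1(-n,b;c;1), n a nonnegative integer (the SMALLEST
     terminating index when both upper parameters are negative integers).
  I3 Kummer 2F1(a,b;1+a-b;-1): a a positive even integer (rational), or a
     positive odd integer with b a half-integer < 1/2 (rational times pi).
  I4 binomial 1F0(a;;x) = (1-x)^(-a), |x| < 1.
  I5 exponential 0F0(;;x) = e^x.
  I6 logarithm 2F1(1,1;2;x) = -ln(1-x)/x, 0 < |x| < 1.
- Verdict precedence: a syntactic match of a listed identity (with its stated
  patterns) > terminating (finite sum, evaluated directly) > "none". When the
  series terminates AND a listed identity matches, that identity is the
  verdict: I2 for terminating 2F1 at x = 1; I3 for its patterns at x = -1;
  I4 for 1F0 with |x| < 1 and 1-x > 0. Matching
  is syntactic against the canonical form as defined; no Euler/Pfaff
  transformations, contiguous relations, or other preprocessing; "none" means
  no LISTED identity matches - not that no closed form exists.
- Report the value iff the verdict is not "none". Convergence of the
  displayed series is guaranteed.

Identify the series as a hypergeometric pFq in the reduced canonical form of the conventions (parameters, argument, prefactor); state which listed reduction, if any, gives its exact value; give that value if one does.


The series (x = 4) is 2F2: upper {-9, \frac{1}{5}}, lower {1, 2}, prefactor 2. Verdict: terminating - upper parameter -9 makes this a finite sum (last index 9), evaluated exactly. Sum: \frac{119813362562}{138427734375}.

Key step: with t_0 = 2, the two k-th powers (C = 2, x = 4) combine into one argument.
Adjacent-term ratio: r(k) = 4 * (k-9) (k+\frac{1}{5}) / [(k+1) (k+2) (k+1)] ; factor over Q: parameters, x = 4, and C = 2.


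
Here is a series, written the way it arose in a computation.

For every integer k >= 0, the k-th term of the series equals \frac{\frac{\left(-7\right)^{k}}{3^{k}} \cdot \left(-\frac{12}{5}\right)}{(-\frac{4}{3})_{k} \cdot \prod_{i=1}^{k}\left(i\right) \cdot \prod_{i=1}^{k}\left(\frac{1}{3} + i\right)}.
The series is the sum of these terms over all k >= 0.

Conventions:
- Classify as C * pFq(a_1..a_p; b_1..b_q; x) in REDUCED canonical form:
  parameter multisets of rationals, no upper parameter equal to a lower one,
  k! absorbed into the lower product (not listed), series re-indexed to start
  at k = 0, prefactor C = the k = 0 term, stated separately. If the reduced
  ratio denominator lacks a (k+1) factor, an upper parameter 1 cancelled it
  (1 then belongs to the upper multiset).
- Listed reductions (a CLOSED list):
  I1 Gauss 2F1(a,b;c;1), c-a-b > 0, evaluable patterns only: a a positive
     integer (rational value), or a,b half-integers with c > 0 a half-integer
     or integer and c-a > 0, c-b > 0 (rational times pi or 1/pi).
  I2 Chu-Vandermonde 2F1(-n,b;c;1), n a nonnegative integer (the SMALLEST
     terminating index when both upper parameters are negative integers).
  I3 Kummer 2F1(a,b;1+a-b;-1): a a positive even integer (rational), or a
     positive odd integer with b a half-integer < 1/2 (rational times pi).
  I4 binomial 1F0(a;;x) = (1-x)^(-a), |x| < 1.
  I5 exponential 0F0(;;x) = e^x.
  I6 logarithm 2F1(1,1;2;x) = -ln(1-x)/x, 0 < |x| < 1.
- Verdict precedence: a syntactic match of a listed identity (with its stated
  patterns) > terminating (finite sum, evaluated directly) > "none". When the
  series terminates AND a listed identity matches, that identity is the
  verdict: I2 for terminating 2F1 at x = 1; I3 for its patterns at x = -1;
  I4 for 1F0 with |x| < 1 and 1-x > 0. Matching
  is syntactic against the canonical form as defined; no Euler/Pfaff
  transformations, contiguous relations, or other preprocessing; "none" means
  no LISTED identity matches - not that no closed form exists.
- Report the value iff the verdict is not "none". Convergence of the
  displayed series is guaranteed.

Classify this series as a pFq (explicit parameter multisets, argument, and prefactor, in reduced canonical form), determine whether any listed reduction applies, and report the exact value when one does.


This is -\frac{12}{5} * 0F2(-; -\frac{4}{3}, \frac{4}{3}; -\frac{7}{3}) in reduced canonical form. Verdict: none. A 0F2 with upper {-} fits none of I1-I6 at x = -\frac{7}{3}; the sum runs forever.

Key step: t_0 being -\frac{12}{5}, the lower running product (C = -12/5) is a rising factorial.
Adjacent-term ratio: r(k) = -\frac{7}{3} * 1 / [(k-\frac{4}{3}) (k+\frac{4}{3}) (k+1)] - rational; roots negated = parameters, x = -\frac{7}{3}, C = -\frac{12}{5}.


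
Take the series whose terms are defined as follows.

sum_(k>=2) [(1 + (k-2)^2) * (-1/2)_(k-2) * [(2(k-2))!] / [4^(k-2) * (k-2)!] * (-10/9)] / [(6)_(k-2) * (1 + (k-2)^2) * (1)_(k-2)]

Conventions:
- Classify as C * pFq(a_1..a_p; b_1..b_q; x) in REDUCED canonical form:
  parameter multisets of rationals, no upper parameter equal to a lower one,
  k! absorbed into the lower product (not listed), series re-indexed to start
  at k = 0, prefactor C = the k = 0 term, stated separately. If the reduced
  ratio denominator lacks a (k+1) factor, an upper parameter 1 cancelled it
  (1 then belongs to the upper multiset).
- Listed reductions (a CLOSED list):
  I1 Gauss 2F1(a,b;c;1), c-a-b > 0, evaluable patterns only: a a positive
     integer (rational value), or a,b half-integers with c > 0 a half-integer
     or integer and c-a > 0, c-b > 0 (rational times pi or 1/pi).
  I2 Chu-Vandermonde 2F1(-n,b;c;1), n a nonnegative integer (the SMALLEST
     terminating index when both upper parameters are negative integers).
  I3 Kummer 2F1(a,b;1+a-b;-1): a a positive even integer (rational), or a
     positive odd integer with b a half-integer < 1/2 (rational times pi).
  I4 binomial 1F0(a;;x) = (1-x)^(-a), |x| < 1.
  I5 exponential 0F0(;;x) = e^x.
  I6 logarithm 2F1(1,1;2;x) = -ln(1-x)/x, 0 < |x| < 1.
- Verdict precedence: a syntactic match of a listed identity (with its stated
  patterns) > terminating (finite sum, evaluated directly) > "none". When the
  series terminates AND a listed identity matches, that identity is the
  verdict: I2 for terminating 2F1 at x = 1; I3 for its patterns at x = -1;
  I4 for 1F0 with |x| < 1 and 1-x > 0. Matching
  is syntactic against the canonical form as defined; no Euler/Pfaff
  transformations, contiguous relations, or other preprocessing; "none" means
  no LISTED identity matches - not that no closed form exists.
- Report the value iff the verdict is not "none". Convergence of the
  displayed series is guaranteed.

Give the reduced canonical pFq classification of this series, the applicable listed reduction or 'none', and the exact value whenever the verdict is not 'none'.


Classification (C = -10/9): 2F1 with upper {-1/2, 1/2}, lower {6}, argument x = 1. Verdict: this is the half-integer Gauss pattern (I1) (x = 1; upper {-1/2, 1/2} half-integers, c = 6 in the evaluable pattern). Value: (-1310720/392931) / pi.

The tell: x = 1 and the (2k)!/(4^k k!) block (prefactor -10/9) is the Pochhammer (1/2)_k.
Consecutive-term ratio: r(k) = 1 * (k-1/2) (k+1/2) / [(k+6) (k+1)] - poly over poly, x = 1 from leading terms; C = -10/9 at k = 0.


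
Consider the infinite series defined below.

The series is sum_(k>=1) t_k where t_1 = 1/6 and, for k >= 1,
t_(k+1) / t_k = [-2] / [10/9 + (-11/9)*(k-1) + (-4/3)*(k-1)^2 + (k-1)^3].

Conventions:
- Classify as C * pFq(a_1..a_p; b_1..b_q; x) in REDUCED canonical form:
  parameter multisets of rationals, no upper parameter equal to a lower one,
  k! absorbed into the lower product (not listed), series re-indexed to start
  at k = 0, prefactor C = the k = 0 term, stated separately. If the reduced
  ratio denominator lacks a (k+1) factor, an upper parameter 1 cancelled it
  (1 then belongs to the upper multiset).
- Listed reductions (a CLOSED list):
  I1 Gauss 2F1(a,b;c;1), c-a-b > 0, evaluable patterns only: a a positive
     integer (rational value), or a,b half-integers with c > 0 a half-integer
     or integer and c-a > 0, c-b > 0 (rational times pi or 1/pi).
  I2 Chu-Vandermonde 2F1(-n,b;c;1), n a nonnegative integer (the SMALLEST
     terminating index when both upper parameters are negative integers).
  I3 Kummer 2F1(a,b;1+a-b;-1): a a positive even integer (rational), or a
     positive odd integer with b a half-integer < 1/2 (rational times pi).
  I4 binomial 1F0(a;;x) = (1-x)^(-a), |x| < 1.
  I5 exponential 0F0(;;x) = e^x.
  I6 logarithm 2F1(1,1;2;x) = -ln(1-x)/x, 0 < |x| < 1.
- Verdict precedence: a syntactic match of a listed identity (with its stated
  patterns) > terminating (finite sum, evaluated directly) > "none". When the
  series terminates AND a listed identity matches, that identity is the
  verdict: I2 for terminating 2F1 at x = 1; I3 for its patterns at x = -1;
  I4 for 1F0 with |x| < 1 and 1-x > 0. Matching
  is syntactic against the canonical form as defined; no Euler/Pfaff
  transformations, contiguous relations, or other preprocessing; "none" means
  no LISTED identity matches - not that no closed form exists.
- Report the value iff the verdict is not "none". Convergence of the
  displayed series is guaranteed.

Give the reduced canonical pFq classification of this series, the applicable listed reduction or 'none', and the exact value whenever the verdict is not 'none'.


This is 1/6 * 0F2(-; -5/3, -2/3; -2) in reduced canonical form. Verdict: none. Every listed pattern misses the 0F2 form at -2, upper {-}.

First insight: x = (-2) and the expanded ratio factors over Q; C = 1/6, x = -2, roots give parameters.
Ratio: r(k) = (-2) * 1 / [(k-5/3) (k-2/3) (k+1)] - rational in k, leading ratio (-2); with t_0 = 1/6, classification follows.


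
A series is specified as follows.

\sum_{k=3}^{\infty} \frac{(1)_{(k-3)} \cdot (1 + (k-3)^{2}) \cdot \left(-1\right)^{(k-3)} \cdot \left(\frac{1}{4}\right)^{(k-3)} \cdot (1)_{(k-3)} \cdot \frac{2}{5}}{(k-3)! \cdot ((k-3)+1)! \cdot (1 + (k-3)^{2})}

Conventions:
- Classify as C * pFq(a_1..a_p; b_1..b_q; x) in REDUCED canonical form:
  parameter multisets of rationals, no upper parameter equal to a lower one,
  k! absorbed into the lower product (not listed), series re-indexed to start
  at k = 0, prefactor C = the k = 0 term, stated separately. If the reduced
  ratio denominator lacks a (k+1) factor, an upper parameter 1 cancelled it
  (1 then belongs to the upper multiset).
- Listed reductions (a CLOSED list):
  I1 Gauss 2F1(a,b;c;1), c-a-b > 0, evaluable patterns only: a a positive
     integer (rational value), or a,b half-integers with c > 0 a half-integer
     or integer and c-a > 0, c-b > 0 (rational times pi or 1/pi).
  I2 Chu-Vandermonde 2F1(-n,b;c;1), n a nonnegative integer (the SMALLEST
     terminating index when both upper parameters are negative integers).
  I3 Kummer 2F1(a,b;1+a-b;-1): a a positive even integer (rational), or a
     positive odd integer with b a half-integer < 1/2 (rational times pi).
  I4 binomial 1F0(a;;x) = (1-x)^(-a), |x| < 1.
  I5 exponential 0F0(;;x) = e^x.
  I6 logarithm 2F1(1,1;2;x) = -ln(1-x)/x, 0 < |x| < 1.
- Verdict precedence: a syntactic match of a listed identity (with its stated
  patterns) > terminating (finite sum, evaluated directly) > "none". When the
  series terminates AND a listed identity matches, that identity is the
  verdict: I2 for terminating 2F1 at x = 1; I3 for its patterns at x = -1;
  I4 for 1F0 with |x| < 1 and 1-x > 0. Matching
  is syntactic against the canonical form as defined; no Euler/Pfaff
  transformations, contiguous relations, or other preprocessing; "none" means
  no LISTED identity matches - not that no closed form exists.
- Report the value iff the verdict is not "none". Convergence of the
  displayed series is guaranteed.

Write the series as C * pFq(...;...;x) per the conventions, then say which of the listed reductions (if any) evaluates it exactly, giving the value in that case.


Key step: from the first term \frac{2}{5}: the (-1)^k factor (C = 2/5) folds into the argument's sign.
Consecutive-term ratio: r(k) = -\frac{1}{4} * (k+1) (k+1) / [(k+2) (k+1)] - rational in k. x = -\frac{1}{4}; t_0 = \frac{2}{5}; negate the roots.

x = -\frac{1}{4} here; the reduced form reads 2F1, upper {1, 1}, lower {2}, C = \frac{2}{5}. Verdict (x = -\frac{1}{4}): logarithm (I6) applies (the logarithm: parameters (1,1;2), x = -\frac{1}{4}). Hence: \frac{8}{5} \cdot \ln\left(\frac{5}{4}\right).


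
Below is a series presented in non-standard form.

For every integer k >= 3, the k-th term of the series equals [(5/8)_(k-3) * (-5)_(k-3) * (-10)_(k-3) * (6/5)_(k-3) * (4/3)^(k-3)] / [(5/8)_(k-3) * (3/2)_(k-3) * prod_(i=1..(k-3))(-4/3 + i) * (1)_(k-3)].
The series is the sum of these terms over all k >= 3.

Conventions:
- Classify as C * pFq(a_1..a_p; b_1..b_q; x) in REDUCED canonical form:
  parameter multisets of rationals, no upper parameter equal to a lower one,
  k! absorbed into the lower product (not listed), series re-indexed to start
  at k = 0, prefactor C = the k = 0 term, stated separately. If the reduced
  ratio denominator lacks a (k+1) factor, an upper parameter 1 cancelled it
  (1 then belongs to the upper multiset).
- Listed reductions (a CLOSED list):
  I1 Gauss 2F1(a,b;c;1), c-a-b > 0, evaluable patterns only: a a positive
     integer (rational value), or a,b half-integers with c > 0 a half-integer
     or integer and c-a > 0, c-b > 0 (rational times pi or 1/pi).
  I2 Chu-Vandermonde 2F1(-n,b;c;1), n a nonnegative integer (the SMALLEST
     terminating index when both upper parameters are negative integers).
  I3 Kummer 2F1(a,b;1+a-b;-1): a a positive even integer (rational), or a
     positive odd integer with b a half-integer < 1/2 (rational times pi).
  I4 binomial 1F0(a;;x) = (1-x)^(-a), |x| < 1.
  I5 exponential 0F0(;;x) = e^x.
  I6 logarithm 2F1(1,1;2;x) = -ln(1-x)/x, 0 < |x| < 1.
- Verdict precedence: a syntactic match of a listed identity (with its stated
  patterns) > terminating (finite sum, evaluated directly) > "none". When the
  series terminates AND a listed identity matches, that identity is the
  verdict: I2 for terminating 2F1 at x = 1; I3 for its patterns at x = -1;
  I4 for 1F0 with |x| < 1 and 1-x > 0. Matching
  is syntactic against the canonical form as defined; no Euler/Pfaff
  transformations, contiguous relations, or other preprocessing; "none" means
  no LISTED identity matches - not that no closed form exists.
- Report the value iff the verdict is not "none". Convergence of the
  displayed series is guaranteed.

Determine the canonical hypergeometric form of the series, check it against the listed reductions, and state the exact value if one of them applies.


First insight: with t_0 = 1, the lower running product (C = 1, x = 4/3) is a rising factorial.
Consecutive-term ratio: r(k) = (4/3) * (k-10) (k-5) (k+6/5) / [(k-1/3) (k+3/2) (k+1)] - poly over poly, x = (4/3) from leading terms; C = 1 at k = 0.

With C = 1: the canonical form is 3F2(-10, -5, 6/5; -1/3, 3/2; 4/3). Verdict: terminating at k = 5: the factor (-5)_k kills every later term; summing the 6 survivors is exact. Value: -124304435307/1203125.


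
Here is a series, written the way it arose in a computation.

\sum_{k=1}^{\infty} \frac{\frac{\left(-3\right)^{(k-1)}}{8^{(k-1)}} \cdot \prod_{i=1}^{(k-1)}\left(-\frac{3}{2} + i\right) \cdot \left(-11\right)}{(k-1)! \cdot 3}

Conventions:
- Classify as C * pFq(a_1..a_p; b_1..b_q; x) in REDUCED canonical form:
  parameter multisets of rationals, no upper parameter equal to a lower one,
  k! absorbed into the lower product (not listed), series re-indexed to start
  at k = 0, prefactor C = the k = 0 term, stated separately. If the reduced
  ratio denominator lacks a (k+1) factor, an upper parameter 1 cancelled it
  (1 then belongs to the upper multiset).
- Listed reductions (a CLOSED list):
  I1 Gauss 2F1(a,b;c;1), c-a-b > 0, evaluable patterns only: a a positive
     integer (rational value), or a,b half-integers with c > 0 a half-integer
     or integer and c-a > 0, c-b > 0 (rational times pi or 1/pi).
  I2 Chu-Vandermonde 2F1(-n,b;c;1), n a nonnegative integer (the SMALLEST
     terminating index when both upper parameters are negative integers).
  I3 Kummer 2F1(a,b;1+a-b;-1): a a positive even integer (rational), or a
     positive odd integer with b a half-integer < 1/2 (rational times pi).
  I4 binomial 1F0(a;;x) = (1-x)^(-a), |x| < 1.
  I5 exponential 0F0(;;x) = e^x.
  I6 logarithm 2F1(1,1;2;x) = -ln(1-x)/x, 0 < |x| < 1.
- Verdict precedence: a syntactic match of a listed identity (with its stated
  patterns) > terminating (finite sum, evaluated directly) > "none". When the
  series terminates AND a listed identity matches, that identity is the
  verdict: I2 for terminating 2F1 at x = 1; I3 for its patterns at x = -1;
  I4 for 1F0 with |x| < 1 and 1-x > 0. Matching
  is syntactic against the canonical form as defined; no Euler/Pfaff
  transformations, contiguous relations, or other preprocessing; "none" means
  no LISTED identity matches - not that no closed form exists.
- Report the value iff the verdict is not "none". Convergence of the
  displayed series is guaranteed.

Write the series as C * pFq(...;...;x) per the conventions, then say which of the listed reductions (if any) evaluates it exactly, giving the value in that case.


x = -\frac{3}{8} here; the reduced form reads 1F0, upper {-\frac{1}{2}}, lower {-}, C = -\frac{11}{3}. Verdict: the I4 binomial reduction matches (the 1F0 binomial series: exponent 1/2, x = -\frac{3}{8}). Exact value: \left(-\frac{11}{3}\right) \cdot \left(\frac{11}{8}\right)^{\frac{1}{2}}.

First insight: from the first term -\frac{11}{3}: the running product (C = -11/3, x = -3/8) telescopes to a rising factorial.
Term ratio: r(k) = -\frac{3}{8} * (k-\frac{1}{2}) / [(k+1)] ; factor over Q: parameters, x = -\frac{3}{8}, and C = -\frac{11}{3}.


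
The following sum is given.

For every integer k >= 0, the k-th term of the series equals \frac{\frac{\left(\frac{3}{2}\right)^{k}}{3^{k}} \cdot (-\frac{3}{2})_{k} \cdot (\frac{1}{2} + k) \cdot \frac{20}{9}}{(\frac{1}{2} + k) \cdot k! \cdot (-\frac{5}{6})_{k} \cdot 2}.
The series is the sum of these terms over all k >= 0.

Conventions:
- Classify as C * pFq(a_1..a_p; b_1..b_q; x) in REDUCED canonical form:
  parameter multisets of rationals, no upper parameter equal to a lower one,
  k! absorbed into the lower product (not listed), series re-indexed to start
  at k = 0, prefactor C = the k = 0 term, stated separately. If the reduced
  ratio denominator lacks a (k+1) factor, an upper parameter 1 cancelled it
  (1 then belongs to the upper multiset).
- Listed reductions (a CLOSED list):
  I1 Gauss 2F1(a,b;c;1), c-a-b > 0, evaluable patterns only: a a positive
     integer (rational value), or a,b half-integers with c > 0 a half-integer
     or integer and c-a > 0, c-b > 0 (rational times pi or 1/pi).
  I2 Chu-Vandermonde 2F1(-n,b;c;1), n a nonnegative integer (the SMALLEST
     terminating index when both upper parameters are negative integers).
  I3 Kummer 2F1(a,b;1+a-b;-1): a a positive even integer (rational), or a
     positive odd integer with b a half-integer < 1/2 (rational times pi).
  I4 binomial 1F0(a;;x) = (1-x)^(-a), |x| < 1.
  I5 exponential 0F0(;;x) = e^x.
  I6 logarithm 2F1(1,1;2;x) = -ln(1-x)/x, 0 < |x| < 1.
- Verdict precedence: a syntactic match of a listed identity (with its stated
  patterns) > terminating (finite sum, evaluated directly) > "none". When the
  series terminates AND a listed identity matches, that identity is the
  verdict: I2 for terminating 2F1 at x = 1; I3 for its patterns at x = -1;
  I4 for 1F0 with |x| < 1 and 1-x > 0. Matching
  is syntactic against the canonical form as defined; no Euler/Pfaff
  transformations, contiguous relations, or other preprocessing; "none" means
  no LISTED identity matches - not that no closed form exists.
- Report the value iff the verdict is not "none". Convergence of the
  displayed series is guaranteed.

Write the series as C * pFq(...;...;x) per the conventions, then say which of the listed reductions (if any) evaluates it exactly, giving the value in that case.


First insight: t_0 being \frac{10}{9}, k + 1/2 divides numerator and denominator alike; C = 10/9, x = 1/2 after cancelling.
Consecutive-term ratio: r(k) = \frac{1}{2} * (k-\frac{3}{2}) / [(k-\frac{5}{6}) (k+1)] - rational in k, leading ratio \frac{1}{2}; with t_0 = \frac{10}{9}, classification follows.

x = \frac{1}{2} here; the reduced form reads 1F1, upper {-\frac{3}{2}}, lower {-\frac{5}{6}}, C = \frac{10}{9}. Verdict: no listed reduction: x = \frac{1}{2} and upper {-\frac{3}{2}} fail every I1-I6 pattern.


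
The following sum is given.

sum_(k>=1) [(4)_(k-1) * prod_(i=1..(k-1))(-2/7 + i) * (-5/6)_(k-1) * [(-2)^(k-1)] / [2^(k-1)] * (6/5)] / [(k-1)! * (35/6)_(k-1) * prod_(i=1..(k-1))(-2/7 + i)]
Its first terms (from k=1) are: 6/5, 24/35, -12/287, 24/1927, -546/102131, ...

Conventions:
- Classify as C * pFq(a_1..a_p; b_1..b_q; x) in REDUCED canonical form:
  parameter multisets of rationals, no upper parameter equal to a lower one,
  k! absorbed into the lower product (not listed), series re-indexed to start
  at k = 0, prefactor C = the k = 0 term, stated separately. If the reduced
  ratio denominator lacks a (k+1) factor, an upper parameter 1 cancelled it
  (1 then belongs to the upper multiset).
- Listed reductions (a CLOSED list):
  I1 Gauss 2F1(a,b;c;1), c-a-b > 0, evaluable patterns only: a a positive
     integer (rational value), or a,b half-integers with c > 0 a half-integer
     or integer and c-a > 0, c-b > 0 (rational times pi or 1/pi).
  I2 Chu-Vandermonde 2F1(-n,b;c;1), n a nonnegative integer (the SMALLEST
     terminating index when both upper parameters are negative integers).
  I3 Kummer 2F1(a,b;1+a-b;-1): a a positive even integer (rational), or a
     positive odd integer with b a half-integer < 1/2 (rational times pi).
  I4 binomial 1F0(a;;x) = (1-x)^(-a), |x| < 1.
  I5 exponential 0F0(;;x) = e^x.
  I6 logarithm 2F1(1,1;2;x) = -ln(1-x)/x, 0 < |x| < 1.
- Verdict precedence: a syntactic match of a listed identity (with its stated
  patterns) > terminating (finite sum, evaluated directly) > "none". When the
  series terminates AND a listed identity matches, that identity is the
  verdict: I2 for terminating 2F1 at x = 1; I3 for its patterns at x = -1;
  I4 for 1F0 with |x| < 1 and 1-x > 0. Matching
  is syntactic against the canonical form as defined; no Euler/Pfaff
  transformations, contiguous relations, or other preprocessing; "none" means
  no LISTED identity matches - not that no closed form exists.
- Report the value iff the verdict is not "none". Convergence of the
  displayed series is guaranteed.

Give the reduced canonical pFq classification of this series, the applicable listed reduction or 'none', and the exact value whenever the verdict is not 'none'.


Prefactor 6/5, argument -1: 2F1 with upper {-5/6, 4} over lower {35/6}. Verdict: the Kummer evaluation I3 fires (x = -1; c = 35/6 equals 1+a-b for upper {-5/6, 4}: listed pattern). Sum: 667/360.

Key step: t_0 = 6/5 here, and the running product (C = 6/5, x = -1) telescopes to a rising factorial.
Consecutive-term ratio: r(k) = (-1) * (k-5/6) (k+4) / [(k+35/6) (k+1)] - rational in k, leading ratio (-1); with t_0 = 6/5, classification follows.


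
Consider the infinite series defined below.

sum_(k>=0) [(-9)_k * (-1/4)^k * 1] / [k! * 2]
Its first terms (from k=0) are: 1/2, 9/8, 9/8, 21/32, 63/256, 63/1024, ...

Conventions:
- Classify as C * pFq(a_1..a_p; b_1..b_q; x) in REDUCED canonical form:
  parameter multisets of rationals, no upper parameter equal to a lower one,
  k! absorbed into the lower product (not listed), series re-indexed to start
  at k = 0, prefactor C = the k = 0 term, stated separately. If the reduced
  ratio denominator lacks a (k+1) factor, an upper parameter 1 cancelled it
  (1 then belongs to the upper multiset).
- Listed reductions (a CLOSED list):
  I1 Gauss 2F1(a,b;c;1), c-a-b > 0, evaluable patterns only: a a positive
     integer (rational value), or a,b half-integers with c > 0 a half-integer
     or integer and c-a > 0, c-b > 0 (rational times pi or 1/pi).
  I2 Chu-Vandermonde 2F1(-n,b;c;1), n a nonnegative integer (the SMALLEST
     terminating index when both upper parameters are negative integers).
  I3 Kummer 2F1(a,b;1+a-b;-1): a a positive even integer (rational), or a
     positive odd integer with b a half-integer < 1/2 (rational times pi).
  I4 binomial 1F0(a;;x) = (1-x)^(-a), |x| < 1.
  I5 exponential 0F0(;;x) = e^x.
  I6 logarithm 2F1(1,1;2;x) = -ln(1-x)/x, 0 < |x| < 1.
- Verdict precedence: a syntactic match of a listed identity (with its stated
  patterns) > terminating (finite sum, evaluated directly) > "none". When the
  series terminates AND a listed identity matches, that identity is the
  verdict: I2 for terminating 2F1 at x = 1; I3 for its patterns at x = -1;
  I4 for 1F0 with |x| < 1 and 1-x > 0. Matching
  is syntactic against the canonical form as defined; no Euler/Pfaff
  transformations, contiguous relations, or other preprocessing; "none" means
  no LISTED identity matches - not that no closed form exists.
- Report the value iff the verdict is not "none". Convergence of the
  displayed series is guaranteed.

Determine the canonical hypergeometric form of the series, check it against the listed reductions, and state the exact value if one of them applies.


With C = 1/2: the canonical form is 1F0(-9; -; -1/4). Verdict: the I4 binomial reduction matches (the 1F0 binomial series: exponent 9, x = -1/4). Sum: 1953125/524288.

Structural cue: t_0 = 1/2 here, and the constant factors (C = 1/2, x = -1/4) combine into one prefactor.
Term ratio: r(k) = (-1/4) * (k-9) / [(k+1)] - poly over poly, x = (-1/4) from leading terms; C = 1/2 at k = 0.


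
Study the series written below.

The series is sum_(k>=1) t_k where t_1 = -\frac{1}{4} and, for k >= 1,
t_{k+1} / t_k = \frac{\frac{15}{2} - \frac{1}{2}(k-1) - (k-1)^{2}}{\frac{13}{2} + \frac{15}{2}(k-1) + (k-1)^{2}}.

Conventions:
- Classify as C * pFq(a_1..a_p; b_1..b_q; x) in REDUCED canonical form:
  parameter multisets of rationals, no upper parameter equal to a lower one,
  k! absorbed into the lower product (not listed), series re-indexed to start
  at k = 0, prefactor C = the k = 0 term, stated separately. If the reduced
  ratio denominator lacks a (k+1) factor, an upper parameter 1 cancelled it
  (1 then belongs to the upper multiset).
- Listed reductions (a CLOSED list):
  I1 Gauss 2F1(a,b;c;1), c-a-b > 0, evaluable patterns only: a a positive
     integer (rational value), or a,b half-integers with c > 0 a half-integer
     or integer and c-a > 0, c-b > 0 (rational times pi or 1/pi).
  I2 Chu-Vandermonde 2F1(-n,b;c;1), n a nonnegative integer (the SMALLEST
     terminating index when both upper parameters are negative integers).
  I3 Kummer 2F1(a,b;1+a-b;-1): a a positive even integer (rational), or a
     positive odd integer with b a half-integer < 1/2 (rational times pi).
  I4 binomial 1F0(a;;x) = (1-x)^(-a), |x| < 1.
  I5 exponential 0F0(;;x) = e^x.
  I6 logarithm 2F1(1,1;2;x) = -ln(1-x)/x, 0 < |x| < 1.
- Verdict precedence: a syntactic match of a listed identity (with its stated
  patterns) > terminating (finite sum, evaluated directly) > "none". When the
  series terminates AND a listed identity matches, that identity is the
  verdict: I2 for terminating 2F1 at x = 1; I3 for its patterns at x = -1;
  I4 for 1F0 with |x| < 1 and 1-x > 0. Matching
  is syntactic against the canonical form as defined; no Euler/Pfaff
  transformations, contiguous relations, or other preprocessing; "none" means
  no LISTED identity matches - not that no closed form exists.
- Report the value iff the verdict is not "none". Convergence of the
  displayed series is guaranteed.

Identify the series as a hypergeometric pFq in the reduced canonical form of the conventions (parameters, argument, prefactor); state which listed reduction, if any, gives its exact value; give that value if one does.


This is -\frac{1}{4} * 2F1(-\frac{5}{2}, 3; \frac{13}{2}; -1) in reduced canonical form. Verdict at x = -1: Kummer's theorem (I3) matches (x = -1; c = \frac{13}{2} equals 1+a-b for upper {-\frac{5}{2}, 3}: listed pattern). Hence: \left(-\frac{3465}{16384}\right) \cdot \pi.

Key observation: x = -1 and roots of the ratio polynomials (C = -1/4) are the negated parameters.
Step ratio: r(k) = -1 * (k-\frac{5}{2}) (k+3) / [(k+\frac{13}{2}) (k+1)] ; factor over Q: parameters, x = -1, and C = -\frac{1}{4}.


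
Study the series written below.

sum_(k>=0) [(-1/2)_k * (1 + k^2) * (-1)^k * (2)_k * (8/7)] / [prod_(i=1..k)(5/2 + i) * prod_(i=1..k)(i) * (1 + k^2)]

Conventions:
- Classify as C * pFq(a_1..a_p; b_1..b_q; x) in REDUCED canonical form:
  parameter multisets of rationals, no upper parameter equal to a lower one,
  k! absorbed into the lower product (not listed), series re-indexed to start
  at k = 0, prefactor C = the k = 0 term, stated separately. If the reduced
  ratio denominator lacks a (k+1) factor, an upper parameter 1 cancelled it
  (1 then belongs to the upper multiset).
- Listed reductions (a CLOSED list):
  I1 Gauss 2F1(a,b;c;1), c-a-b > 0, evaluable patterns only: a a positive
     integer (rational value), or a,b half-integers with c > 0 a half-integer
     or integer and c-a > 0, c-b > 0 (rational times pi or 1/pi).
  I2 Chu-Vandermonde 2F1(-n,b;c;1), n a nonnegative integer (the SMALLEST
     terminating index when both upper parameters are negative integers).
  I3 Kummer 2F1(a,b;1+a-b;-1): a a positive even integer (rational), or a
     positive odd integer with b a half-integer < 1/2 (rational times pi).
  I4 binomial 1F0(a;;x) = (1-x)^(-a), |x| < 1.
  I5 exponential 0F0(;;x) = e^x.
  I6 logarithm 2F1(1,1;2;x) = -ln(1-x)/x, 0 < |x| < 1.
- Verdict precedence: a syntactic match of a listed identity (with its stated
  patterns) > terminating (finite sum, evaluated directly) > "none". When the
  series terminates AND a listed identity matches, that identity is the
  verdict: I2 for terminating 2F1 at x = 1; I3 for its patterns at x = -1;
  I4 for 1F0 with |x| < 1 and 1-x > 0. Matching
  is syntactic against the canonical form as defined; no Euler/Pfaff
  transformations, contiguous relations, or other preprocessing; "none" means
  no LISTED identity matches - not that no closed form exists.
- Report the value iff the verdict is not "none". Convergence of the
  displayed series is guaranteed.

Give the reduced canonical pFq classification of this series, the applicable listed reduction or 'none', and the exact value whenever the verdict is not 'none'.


The series (x = -1) is 2F1: upper {-1/2, 2}, lower {7/2}, prefactor 8/7. Verdict: the Kummer evaluation I3 applies (x = -1; c = 7/2 equals 1+a-b for upper {-1/2, 2}: listed pattern). Sum: 10/7.

The tell: x = (-1) and the factor k^2 + 1 cancels (top and bottom), leaving C = 8/7, x = -1.
Consecutive-term ratio: r(k) = (-1) * (k-1/2) (k+2) / [(k+7/2) (k+1)] - rational; roots negated = parameters, x = (-1), C = 8/7.


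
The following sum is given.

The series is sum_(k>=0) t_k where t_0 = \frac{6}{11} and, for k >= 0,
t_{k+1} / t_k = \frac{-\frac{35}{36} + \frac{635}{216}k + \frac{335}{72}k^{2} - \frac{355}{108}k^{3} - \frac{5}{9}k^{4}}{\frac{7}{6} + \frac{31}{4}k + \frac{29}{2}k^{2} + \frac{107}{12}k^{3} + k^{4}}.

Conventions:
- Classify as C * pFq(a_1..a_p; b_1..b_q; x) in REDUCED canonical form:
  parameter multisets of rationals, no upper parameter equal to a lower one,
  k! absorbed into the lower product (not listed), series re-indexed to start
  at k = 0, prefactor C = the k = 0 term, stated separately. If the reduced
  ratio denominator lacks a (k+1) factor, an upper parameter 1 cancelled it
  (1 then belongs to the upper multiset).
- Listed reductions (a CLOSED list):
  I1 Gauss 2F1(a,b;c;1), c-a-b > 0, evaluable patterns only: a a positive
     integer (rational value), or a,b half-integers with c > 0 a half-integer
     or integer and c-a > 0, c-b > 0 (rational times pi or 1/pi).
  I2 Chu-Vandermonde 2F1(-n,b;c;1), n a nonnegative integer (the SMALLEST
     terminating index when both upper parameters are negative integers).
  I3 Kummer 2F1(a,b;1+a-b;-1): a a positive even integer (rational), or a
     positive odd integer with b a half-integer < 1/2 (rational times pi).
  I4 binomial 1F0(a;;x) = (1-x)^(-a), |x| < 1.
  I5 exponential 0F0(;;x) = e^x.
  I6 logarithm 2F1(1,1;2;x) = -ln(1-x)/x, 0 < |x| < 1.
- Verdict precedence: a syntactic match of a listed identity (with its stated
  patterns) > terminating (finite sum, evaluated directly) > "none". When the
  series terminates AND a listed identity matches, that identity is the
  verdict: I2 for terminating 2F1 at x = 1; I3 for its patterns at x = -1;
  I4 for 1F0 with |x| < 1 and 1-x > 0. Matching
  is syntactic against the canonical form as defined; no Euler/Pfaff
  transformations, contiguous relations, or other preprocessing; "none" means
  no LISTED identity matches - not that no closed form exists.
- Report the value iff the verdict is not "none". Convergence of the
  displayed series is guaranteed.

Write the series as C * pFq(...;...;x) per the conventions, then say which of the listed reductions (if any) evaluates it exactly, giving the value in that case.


The series (x = -\frac{5}{9}) is 2F1: upper {-\frac{3}{2}, -\frac{1}{4}}, lower {\frac{1}{4}}, prefactor \frac{6}{11}. Verdict: none - at argument -\frac{5}{9} the multisets {-\frac{3}{2}, -\frac{1}{4}} ; {\frac{1}{4}} match no listed identity.

Structural cue: from the first term \frac{6}{11}: the expanded ratio factors over Q; C = 6/11, roots give parameters.
Adjacent-term ratio: r(k) = -\frac{5}{9} * (k-\frac{3}{2}) (k-\frac{1}{4}) / [(k+\frac{1}{4}) (k+1)] - rational in k. x = -\frac{5}{9}; t_0 = \frac{6}{11}; negate the roots.
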